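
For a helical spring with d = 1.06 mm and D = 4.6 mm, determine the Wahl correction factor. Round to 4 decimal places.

C = D/d = 4.6/1.06 = 4.3396
K_W = (4C−1)/(4C−4) + 0.615/C = 16.358/13.358 + 0.1417 = 1.3663

1.3663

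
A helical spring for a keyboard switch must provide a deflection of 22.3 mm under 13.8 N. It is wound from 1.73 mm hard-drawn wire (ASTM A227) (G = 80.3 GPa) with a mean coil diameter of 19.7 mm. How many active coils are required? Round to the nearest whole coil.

19

Required rate k = F/δ = 13.8/22.3 = 0.61883 N/mm
N_a = Gd⁴/(8D³k) = (80.3×10³ × 1.73⁴)/(8 × 19.7³ × 0.61883)
    = 719283 / 37849.7 = 19 → 19 coils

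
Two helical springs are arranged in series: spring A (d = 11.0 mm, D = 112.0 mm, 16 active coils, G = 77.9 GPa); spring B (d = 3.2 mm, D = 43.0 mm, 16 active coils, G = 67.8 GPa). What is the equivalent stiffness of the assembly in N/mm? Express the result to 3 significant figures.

0.629 N/mm

k_A = Gd⁴/(8D³N_a) = (77.9×10³)(11.0⁴)/(8·112.0³·16) = 6.3423 N/mm
k_B = Gd⁴/(8D³N_a) = (67.8×10³)(3.2⁴)/(8·43.0³·16) = 0.69858 N/mm
Series: 1/k_eq = 1/6.3423 + 1/0.69858 = 1.5892; k_eq = 0.62927 N/mm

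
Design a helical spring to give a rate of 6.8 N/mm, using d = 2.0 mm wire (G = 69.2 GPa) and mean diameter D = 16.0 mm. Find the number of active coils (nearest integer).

5

N_a = Gd⁴/(8D³k) = (69.2×10³ × 2.0⁴)/(8 × 16.0³ × 6.8)
    = 1.1072e+06 / 222822 = 4.969 → 5 coils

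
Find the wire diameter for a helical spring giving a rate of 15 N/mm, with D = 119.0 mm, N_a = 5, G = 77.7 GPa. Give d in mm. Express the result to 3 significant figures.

d = (8D³N_a·k / G)^(1/4) = (8·119.0³·5·15 / (77.7×10³))^0.25
  = (13013)^0.25 = 10.6805 mm

10.7 mm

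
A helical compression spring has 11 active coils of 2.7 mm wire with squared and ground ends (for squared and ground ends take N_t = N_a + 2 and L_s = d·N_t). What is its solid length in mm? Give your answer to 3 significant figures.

squared and ground ends: N_t = N_a + 2 = 11 + 2 = 13
L_s = d·N_t = 2.7 × 13 = 35.1 mm

35.1 mm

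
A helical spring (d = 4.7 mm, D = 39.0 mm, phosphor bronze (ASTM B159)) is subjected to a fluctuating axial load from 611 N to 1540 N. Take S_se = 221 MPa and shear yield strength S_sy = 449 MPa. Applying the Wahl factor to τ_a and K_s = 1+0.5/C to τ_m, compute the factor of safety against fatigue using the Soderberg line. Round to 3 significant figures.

C = D/d = 39.0/4.7 = 8.2979; K_W = (4C−1)/(4C−4)+0.615/C = 1.1769; K_s = 1+0.5/C = 1.0603
F_a = (F_max−F_min)/2 = 464.5 N; F_m = (F_max+F_min)/2 = 1075.5 N
τ_a = K_W·8F_aD/(πd³) = 1.1769 × 444.32 = 522.91 MPa
τ_m = K_s·8F_mD/(πd³) = 1.0603 × 1028.8 = 1090.8 MPa
Soderberg: 1/n_f = τ_a/S_se + τ_m/S_sy = 522.91/221 + 1090.8/449 = 2.36613 + 2.42933 = 4.7955
n_f = 1/4.7955 = 0.2085

0.209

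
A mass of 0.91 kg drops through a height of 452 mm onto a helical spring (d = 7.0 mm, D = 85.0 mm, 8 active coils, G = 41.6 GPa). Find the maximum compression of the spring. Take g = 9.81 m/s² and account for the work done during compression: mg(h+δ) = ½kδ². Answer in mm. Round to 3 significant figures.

k = Gd⁴/(8D³N_a) = (41.6×10³)(7.0⁴)/(8·85.0³·8) = 2.5413 N/mm
W = mg = 0.91 × 9.81 = 8.9271 N
½kδ² − Wδ − Wh = 0 → δ = (W + √(W² + 2kWh))/k
δ = (8.9271 + √(79.693 + 20508.2))/2.5413 = (8.9271 + 143.48)/2.5413 = 59.975 mm

60.0 mm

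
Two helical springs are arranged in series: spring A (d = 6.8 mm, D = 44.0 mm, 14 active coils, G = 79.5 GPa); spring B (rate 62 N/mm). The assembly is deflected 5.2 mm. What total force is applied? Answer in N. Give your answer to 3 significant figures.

72.0 N

k_A = Gd⁴/(8D³N_a) = (79.5×10³)(6.8⁴)/(8·44.0³·14) = 17.817 N/mm
Series: 1/k_eq = 1/17.817 + 1/62 = 0.072256; k_eq = 13.84 N/mm
F = k_eq·δ = 13.84·5.2 = 71.966 N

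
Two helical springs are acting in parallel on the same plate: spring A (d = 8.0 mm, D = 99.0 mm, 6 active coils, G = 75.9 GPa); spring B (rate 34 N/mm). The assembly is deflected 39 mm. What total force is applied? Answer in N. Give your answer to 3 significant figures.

k_A = Gd⁴/(8D³N_a) = (75.9×10³)(8.0⁴)/(8·99.0³·6) = 6.6751 N/mm
Parallel: k_eq = 6.6751 + 34 = 40.675 N/mm
F = k_eq·δ = 40.675·39 = 1586.3 N

1590 N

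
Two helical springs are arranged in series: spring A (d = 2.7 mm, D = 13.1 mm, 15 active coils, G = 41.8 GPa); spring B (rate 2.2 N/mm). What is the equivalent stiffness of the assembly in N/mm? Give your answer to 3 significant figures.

k_A = Gd⁴/(8D³N_a) = (41.8×10³)(2.7⁴)/(8·13.1³·15) = 8.2345 N/mm
Series: 1/k_eq = 1/8.2345 + 1/2.2 = 0.57599; k_eq = 1.7362 N/mm

1.74 N/mm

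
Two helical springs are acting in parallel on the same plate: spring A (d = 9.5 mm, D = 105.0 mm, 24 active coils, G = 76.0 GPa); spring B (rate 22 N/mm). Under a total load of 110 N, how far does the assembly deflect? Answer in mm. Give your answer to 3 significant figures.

4.44 mm

k_A = Gd⁴/(8D³N_a) = (76.0×10³)(9.5⁴)/(8·105.0³·24) = 2.7851 N/mm
Parallel: k_eq = 2.7851 + 22 = 24.785 N/mm
δ = F/k_eq = 110/24.785 = 4.4382 mm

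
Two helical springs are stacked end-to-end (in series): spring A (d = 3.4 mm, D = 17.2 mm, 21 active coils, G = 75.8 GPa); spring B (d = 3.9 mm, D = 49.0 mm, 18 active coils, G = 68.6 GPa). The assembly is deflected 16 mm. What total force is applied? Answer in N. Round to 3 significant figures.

k_A = Gd⁴/(8D³N_a) = (75.8×10³)(3.4⁴)/(8·17.2³·21) = 11.849 N/mm
k_B = Gd⁴/(8D³N_a) = (68.6×10³)(3.9⁴)/(8·49.0³·18) = 0.93677 N/mm
Series: 1/k_eq = 1/11.849 + 1/0.93677 = 1.1519; k_eq = 0.86814 N/mm
F = k_eq·δ = 0.86814·16 = 13.89 N

13.9 N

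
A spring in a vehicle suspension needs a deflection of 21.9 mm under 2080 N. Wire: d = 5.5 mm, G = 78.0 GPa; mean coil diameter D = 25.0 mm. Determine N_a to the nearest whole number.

6

Required rate k = F/δ = 2080/21.9 = 94.977 N/mm
N_a = Gd⁴/(8D³k) = (78.0×10³ × 5.5⁴)/(8 × 25.0³ × 94.977)
    = 7.13749e+07 / 1.18721e+07 = 6.012 → 6 coils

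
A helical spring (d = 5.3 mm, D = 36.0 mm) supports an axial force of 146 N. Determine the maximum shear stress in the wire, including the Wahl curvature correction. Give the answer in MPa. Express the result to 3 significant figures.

110 MPa

Spring index C = D/d = 36.0/5.3 = 6.7925
K_W = (4C−1)/(4C−4) + 0.615/C = 26.170/23.170 + 0.0905 = 1.2200
τ₀ = 8FD/(πd³) = 8·146·36.0/(π·5.3³) = 42048/467.71 = 89.902 MPa
τ_max = K·τ₀ = 1.2200 × 89.902 = 109.68 MPa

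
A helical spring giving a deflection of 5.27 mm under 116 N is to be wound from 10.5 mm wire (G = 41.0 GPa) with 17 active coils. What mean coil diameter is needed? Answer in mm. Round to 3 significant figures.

Required rate k = F/δ = 116/5.27 = 22.011 N/mm
D = (Gd⁴/(8N_a·k))^(1/3) = (41.0×10³·10.5⁴/(8·17·22.011))^(1/3)
  = (166477)^(1/3) = 55.0113 mm

55.0 mm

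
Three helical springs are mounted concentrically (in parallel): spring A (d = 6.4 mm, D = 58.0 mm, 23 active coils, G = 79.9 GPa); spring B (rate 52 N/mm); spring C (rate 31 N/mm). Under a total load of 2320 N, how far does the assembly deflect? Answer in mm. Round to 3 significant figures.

26.7 mm

k_A = Gd⁴/(8D³N_a) = (79.9×10³)(6.4⁴)/(8·58.0³·23) = 3.7339 N/mm
Parallel: k_eq = 3.7339 + 52 + 31 = 86.734 N/mm
δ = F/k_eq = 2320/86.734 = 26.748 mm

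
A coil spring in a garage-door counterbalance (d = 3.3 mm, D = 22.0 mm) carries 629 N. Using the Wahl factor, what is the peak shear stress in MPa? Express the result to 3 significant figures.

1200 MPa

Spring index C = D/d = 22.0/3.3 = 6.6667
K_W = (4C−1)/(4C−4) + 0.615/C = 25.667/22.667 + 0.0922 = 1.2246
τ₀ = 8FD/(πd³) = 8·629·22.0/(π·3.3³) = 110704/112.9 = 980.55 MPa
τ_max = K·τ₀ = 1.2246 × 980.55 = 1200.8 MPa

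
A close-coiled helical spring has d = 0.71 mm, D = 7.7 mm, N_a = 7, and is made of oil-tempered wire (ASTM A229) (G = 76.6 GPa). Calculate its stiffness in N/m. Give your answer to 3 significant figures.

k = Gd⁴/(8D³N_a) = (76.6×10³ × 0.71⁴) / (8 × 7.7³ × 7)
  = 19465.3 / 25565.8 = 0.76138 N/mm = 761.38 N/m

761 N/m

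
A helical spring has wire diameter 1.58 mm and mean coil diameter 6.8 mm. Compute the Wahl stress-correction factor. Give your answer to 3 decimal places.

1.370

C = D/d = 6.8/1.58 = 4.3038
K_W = (4C−1)/(4C−4) + 0.615/C = 16.215/13.215 + 0.1429 = 1.3699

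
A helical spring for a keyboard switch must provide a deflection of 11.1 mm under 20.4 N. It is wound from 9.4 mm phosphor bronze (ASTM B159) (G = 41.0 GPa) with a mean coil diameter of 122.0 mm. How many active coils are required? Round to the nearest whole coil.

Required rate k = F/δ = 20.4/11.1 = 1.8378 N/mm
N_a = Gd⁴/(8D³k) = (41.0×10³ × 9.4⁴)/(8 × 122.0³ × 1.8378)
    = 3.20107e+08 / 2.66979e+07 = 11.99 → 12 coils

12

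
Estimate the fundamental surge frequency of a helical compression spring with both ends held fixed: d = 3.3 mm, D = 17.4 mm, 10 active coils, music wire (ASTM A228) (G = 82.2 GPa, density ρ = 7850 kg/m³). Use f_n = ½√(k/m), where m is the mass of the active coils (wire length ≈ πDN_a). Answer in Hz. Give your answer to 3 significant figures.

k = Gd⁴/(8D³N_a) = (82.2×10³)(3.3⁴)/(8·17.4³·10) = 23.131 N/mm = 23131 N/m
Wire length L = πDN_a = π·17.4·10 = 546.64 mm
m = ρ·(πd²/4)·L = 7850 × 8.553×10⁻⁶ m² × 0.54664 m = 0.036702 kg
f_n = ½√(k/m) = 0.5·√(23131/0.036702) = 0.5·√(6.3024e+05) = 396.94 Hz

397 Hz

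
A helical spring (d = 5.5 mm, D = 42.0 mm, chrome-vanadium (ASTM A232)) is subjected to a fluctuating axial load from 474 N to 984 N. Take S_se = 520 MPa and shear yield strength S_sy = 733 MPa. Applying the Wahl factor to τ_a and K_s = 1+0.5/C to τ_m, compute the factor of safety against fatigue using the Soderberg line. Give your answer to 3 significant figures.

C = D/d = 42.0/5.5 = 7.6364; K_W = (4C−1)/(4C−4)+0.615/C = 1.1935; K_s = 1+0.5/C = 1.0655
F_a = (F_max−F_min)/2 = 255 N; F_m = (F_max+F_min)/2 = 729 N
τ_a = K_W·8F_aD/(πd³) = 1.1935 × 163.92 = 195.65 MPa
τ_m = K_s·8F_mD/(πd³) = 1.0655 × 468.63 = 499.31 MPa
Soderberg: 1/n_f = τ_a/S_se + τ_m/S_sy = 195.65/520 + 499.31/733 = 0.37625 + 0.68119 = 1.0574
n_f = 1/1.0574 = 0.9457

0.946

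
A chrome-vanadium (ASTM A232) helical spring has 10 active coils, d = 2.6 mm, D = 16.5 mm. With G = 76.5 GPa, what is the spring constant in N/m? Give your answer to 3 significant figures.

k = Gd⁴/(8D³N_a) = (76.5×10³ × 2.6⁴) / (8 × 16.5³ × 10)
  = 3.49587e+06 / 359370 = 9.7278 N/mm = 9727.8 N/m

9730 N/m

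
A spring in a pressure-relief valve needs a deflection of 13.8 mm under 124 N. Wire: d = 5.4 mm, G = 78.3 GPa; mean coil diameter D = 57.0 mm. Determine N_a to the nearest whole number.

5

Required rate k = F/δ = 124/13.8 = 8.9855 N/mm
N_a = Gd⁴/(8D³k) = (78.3×10³ × 5.4⁴)/(8 × 57.0³ × 8.9855)
    = 6.65789e+07 / 1.33124e+07 = 5.001 → 5 coils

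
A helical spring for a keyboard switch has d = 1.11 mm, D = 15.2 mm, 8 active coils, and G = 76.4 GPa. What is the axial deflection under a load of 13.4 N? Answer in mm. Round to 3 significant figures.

26.0 mm

k = Gd⁴/(8D³N_a) = (76.4×10³)(1.11⁴)/(8·15.2³·8) = 0.51603 N/mm
δ = F/k = 13.4 / 0.51603 = 25.968 mm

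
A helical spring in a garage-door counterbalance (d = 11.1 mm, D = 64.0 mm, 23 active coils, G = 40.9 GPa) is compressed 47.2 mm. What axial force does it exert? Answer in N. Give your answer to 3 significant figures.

k = Gd⁴/(8D³N_a) = (40.9×10³)(11.1⁴)/(8·64.0³·23) = 12.872 N/mm
F = k·δ = 12.872 × 47.2 = 607.57 N

608 N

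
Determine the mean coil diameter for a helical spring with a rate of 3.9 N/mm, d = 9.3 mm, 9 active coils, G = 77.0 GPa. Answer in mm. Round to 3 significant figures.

D = (Gd⁴/(8N_a·k))^(1/3) = (77.0×10³·9.3⁴/(8·9·3.9))^(1/3)
  = (2.05128e+06)^(1/3) = 127.0599 mm

127 mm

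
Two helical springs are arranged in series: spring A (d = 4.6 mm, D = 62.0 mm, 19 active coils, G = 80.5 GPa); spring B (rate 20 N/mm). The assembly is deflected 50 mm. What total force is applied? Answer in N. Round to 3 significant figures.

k_A = Gd⁴/(8D³N_a) = (80.5×10³)(4.6⁴)/(8·62.0³·19) = 0.99497 N/mm
Series: 1/k_eq = 1/0.99497 + 1/20 = 1.0551; k_eq = 0.94781 N/mm
F = k_eq·δ = 0.94781·50 = 47.391 N

47.4 N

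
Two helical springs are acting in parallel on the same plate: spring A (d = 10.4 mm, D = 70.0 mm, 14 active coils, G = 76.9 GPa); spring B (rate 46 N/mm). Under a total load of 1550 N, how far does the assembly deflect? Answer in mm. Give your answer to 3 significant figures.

22.3 mm

k_A = Gd⁴/(8D³N_a) = (76.9×10³)(10.4⁴)/(8·70.0³·14) = 23.418 N/mm
Parallel: k_eq = 23.418 + 46 = 69.418 N/mm
δ = F/k_eq = 1550/69.418 = 22.329 mm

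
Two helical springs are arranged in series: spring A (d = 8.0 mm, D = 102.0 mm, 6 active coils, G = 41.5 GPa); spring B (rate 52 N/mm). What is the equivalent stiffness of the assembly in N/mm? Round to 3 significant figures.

k_A = Gd⁴/(8D³N_a) = (41.5×10³)(8.0⁴)/(8·102.0³·6) = 3.3371 N/mm
Series: 1/k_eq = 1/3.3371 + 1/52 = 0.31889; k_eq = 3.1358 N/mm

3.14 N/mm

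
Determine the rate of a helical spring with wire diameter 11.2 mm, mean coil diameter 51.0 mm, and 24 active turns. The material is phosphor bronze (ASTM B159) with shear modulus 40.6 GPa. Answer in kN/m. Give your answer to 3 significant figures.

25.1 kN/m

k = Gd⁴/(8D³N_a) = (40.6×10³ × 11.2⁴) / (8 × 51.0³ × 24)
  = 6.38849e+08 / 2.5469e+07 = 25.083 N/mm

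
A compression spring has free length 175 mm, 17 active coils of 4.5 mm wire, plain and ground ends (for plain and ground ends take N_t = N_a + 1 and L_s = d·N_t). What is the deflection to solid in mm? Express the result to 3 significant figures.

94.0 mm

N_t = 18; L_s = 4.5·18 = 81 mm
δ_solid = L₀ − L_s = 175 − 81 = 94 mm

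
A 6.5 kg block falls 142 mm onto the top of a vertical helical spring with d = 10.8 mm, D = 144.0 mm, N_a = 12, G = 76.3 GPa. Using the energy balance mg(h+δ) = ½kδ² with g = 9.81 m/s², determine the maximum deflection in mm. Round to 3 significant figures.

90.5 mm

k = Gd⁴/(8D³N_a) = (76.3×10³)(10.8⁴)/(8·144.0³·12) = 3.6213 N/mm
W = mg = 6.5 × 9.81 = 63.765 N
½kδ² − Wδ − Wh = 0 → δ = (W + √(W² + 2kWh))/k
δ = (63.765 + √(4066 + 65578.5))/3.6213 = (63.765 + 263.9)/3.6213 = 90.484 mm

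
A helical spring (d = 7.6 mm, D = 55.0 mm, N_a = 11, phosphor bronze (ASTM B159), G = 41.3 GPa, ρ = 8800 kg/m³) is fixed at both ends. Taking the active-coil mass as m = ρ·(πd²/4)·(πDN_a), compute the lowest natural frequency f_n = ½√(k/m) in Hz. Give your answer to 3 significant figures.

k = Gd⁴/(8D³N_a) = (41.3×10³)(7.6⁴)/(8·55.0³·11) = 9.411 N/mm = 9411 N/m
Wire length L = πDN_a = π·55.0·11 = 1900.7 mm
m = ρ·(πd²/4)·L = 8800 × 45.365×10⁻⁶ m² × 1.9007 m = 0.75876 kg
f_n = ½√(k/m) = 0.5·√(9411/0.75876) = 0.5·√(12403) = 55.685 Hz

55.7 Hz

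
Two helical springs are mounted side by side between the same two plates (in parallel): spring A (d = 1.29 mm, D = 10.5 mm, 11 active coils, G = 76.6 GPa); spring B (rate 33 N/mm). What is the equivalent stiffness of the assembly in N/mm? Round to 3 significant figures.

35.1 N/mm

k_A = Gd⁴/(8D³N_a) = (76.6×10³)(1.29⁴)/(8·10.5³·11) = 2.0823 N/mm
Parallel: k_eq = 2.0823 + 33 = 35.082 N/mm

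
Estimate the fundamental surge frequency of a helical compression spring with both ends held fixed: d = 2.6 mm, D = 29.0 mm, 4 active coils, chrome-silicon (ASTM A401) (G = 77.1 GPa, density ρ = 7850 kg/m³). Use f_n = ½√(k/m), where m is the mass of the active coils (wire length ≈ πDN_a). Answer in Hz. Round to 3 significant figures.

k = Gd⁴/(8D³N_a) = (77.1×10³)(2.6⁴)/(8·29.0³·4) = 4.5144 N/mm = 4514.4 N/m
Wire length L = πDN_a = π·29.0·4 = 364.42 mm
m = ρ·(πd²/4)·L = 7850 × 5.3093×10⁻⁶ m² × 0.36442 m = 0.015188 kg
f_n = ½√(k/m) = 0.5·√(4514.4/0.015188) = 0.5·√(2.9723e+05) = 272.59 Hz

273 Hz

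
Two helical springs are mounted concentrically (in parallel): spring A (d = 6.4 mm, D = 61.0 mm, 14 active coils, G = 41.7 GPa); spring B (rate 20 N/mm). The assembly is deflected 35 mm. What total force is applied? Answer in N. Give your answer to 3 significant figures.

796 N

k_A = Gd⁴/(8D³N_a) = (41.7×10³)(6.4⁴)/(8·61.0³·14) = 2.752 N/mm
Parallel: k_eq = 2.752 + 20 = 22.752 N/mm
F = k_eq·δ = 22.752·35 = 796.32 N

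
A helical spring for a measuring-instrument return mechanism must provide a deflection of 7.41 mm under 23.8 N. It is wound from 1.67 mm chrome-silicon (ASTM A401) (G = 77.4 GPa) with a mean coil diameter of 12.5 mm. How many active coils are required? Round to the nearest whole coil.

Required rate k = F/δ = 23.8/7.41 = 3.2119 N/mm
N_a = Gd⁴/(8D³k) = (77.4×10³ × 1.67⁴)/(8 × 12.5³ × 3.2119)
    = 602014 / 50185.6 = 12 → 12 coils

12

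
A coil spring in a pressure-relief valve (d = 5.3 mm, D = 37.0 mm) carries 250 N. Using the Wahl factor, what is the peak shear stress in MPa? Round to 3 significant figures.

192 MPa

Spring index C = D/d = 37.0/5.3 = 6.9811
K_W = (4C−1)/(4C−4) + 0.615/C = 26.925/23.925 + 0.0881 = 1.2135
τ₀ = 8FD/(πd³) = 8·250·37.0/(π·5.3³) = 74000/467.71 = 158.22 MPa
τ_max = K·τ₀ = 1.2135 × 158.22 = 192 MPa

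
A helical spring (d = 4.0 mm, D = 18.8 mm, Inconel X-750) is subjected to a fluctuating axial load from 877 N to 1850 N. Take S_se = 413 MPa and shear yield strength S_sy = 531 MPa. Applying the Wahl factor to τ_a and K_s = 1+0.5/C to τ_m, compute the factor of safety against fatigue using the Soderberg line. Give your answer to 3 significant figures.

0.303

C = D/d = 18.8/4.0 = 4.7000; K_W = (4C−1)/(4C−4)+0.615/C = 1.3336; K_s = 1+0.5/C = 1.1064
F_a = (F_max−F_min)/2 = 486.5 N; F_m = (F_max+F_min)/2 = 1363.5 N
τ_a = K_W·8F_aD/(πd³) = 1.3336 × 363.92 = 485.3 MPa
τ_m = K_s·8F_mD/(πd³) = 1.1064 × 1019.9 = 1128.4 MPa
Soderberg: 1/n_f = τ_a/S_se + τ_m/S_sy = 485.3/413 + 1128.4/531 = 1.17506 + 2.12512 = 3.3002
n_f = 1/3.3002 = 0.303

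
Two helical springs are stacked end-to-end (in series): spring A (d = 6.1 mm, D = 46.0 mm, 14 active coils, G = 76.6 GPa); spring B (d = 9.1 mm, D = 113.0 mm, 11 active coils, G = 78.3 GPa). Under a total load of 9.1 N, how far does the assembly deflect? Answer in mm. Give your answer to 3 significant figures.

k_A = Gd⁴/(8D³N_a) = (76.6×10³)(6.1⁴)/(8·46.0³·14) = 9.7287 N/mm
k_B = Gd⁴/(8D³N_a) = (78.3×10³)(9.1⁴)/(8·113.0³·11) = 4.2287 N/mm
Series: 1/k_eq = 1/9.7287 + 1/4.2287 = 0.33927; k_eq = 2.9475 N/mm
δ = F/k_eq = 9.1/2.9475 = 3.0873 mm

3.09 mm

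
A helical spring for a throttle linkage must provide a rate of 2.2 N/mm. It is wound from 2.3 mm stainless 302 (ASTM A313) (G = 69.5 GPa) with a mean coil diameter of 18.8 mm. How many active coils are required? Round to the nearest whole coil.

17

N_a = Gd⁴/(8D³k) = (69.5×10³ × 2.3⁴)/(8 × 18.8³ × 2.2)
    = 1.94489e+06 / 116946 = 16.63 → 17 coils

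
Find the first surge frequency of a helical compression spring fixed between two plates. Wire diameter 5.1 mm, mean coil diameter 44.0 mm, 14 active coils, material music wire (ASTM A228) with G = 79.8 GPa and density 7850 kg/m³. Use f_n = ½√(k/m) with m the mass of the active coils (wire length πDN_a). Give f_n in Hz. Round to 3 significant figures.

67.5 Hz

k = Gd⁴/(8D³N_a) = (79.8×10³)(5.1⁴)/(8·44.0³·14) = 5.6586 N/mm = 5658.6 N/m
Wire length L = πDN_a = π·44.0·14 = 1935.2 mm
m = ρ·(πd²/4)·L = 7850 × 20.428×10⁻⁶ m² × 1.9352 m = 0.31033 kg
f_n = ½√(k/m) = 0.5·√(5658.6/0.31033) = 0.5·√(18234) = 67.516 Hz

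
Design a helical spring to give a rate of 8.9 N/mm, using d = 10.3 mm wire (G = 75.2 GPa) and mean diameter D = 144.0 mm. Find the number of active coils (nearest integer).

4

N_a = Gd⁴/(8D³k) = (75.2×10³ × 10.3⁴)/(8 × 144.0³ × 8.9)
    = 8.46383e+08 / 2.12602e+08 = 3.981 → 4 coils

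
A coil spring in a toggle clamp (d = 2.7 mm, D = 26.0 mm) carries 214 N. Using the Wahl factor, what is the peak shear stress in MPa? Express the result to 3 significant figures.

828 MPa

Spring index C = D/d = 26.0/2.7 = 9.6296
K_W = (4C−1)/(4C−4) + 0.615/C = 37.519/34.519 + 0.0639 = 1.1508
τ₀ = 8FD/(πd³) = 8·214·26.0/(π·2.7³) = 44512/61.836 = 719.84 MPa
τ_max = K·τ₀ = 1.1508 × 719.84 = 828.37 MPa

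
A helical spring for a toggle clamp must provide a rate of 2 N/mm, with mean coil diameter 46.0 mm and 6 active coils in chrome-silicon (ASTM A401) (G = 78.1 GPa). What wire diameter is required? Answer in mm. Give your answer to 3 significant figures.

d = (8D³N_a·k / G)^(1/4) = (8·46.0³·6·2 / (78.1×10³))^0.25
  = (119.64)^0.25 = 3.3073 mm

3.31 mm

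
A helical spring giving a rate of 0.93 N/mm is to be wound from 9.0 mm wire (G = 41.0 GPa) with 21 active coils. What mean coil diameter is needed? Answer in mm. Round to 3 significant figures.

D = (Gd⁴/(8N_a·k))^(1/3) = (41.0×10³·9.0⁴/(8·21·0.93))^(1/3)
  = (1.72172e+06)^(1/3) = 119.8544 mm

120 mm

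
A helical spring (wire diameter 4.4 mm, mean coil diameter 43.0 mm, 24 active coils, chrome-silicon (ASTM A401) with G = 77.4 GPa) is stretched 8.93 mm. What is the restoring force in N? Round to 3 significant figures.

k = Gd⁴/(8D³N_a) = (77.4×10³)(4.4⁴)/(8·43.0³·24) = 1.9004 N/mm
F = k·δ = 1.9004 × 8.93 = 16.971 N

17.0 N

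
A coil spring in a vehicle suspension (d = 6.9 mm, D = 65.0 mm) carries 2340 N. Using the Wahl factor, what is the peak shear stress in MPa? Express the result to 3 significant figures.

1360 MPa

Spring index C = D/d = 65.0/6.9 = 9.4203
K_W = (4C−1)/(4C−4) + 0.615/C = 36.681/33.681 + 0.0653 = 1.1544
τ₀ = 8FD/(πd³) = 8·2340·65.0/(π·6.9³) = 1.2168e+06/1032 = 1179 MPa
τ_max = K·τ₀ = 1.1544 × 1179 = 1361 MPa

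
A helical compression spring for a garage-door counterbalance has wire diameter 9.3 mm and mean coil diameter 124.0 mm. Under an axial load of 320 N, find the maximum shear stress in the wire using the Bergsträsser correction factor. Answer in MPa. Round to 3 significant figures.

138 MPa

Spring index C = D/d = 124.0/9.3 = 13.3333
K_B = (4C+2)/(4C−3) = 55.333/50.333 = 1.0993
τ₀ = 8FD/(πd³) = 8·320·124.0/(π·9.3³) = 317440/2527 = 125.62 MPa
τ_max = K·τ₀ = 1.0993 × 125.62 = 138.1 MPa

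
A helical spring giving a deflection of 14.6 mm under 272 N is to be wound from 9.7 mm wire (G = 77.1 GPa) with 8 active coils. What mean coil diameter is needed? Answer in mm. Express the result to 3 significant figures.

Required rate k = F/δ = 272/14.6 = 18.63 N/mm
D = (Gd⁴/(8N_a·k))^(1/3) = (77.1×10³·9.7⁴/(8·8·18.63))^(1/3)
  = (572460)^(1/3) = 83.0326 mm

83.0 mm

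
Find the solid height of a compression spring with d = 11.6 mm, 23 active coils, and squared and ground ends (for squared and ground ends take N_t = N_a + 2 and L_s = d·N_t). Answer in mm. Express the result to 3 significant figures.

290 mm

squared and ground ends: N_t = N_a + 2 = 23 + 2 = 25
L_s = d·N_t = 11.6 × 25 = 290 mm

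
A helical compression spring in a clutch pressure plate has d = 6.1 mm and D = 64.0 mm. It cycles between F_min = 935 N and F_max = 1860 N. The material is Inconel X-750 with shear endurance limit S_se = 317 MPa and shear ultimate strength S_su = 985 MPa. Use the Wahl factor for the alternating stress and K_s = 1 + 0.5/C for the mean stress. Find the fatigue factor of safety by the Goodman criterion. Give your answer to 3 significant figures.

C = D/d = 64.0/6.1 = 10.4918; K_W = (4C−1)/(4C−4)+0.615/C = 1.1376; K_s = 1+0.5/C = 1.0477
F_a = (F_max−F_min)/2 = 462.5 N; F_m = (F_max+F_min)/2 = 1397.5 N
τ_a = K_W·8F_aD/(πd³) = 1.1376 × 332.08 = 377.78 MPa
τ_m = K_s·8F_mD/(πd³) = 1.0477 × 1003.4 = 1051.2 MPa
Goodman: 1/n_f = τ_a/S_se + τ_m/S_su = 377.78/317 + 1051.2/985 = 1.19175 + 1.06725 = 2.259
n_f = 1/2.259 = 0.4427

0.443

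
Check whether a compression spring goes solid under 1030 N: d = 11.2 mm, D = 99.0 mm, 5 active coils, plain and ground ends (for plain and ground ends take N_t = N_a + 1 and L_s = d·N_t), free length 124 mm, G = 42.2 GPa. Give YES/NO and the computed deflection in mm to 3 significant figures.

YES, δ = 60.2 mm

k = Gd⁴/(8D³N_a) = (42.2×10³)(11.2⁴)/(8·99.0³·5) = 17.109 N/mm
N_t = 6; L_s = 11.2·6 = 67.2 mm; δ_solid = L₀ − L_s = 124 − 67.2 = 56.8 mm
δ = F/k = 1030/17.109 = 60.203 mm
δ ≥ δ_solid → spring goes solid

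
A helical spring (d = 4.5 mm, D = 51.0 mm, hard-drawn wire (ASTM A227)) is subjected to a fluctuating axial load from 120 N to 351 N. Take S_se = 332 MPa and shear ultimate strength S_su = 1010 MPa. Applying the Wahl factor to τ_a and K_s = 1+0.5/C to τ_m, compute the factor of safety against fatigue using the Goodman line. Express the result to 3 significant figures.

1.10

C = D/d = 51.0/4.5 = 11.3333; K_W = (4C−1)/(4C−4)+0.615/C = 1.1268; K_s = 1+0.5/C = 1.0441
F_a = (F_max−F_min)/2 = 115.5 N; F_m = (F_max+F_min)/2 = 235.5 N
τ_a = K_W·8F_aD/(πd³) = 1.1268 × 164.61 = 185.49 MPa
τ_m = K_s·8F_mD/(πd³) = 1.0441 × 335.63 = 350.44 MPa
Goodman: 1/n_f = τ_a/S_se + τ_m/S_su = 185.49/332 + 350.44/1010 = 0.55870 + 0.34697 = 0.90567
n_f = 1/0.90567 = 1.104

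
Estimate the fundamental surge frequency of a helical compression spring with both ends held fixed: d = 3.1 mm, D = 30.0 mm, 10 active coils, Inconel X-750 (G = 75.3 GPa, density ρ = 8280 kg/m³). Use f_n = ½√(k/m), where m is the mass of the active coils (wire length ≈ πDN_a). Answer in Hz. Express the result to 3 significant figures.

k = Gd⁴/(8D³N_a) = (75.3×10³)(3.1⁴)/(8·30.0³·10) = 3.2195 N/mm = 3219.5 N/m
Wire length L = πDN_a = π·30.0·10 = 942.48 mm
m = ρ·(πd²/4)·L = 8280 × 7.5477×10⁻⁶ m² × 0.94248 m = 0.0589 kg
f_n = ½√(k/m) = 0.5·√(3219.5/0.0589) = 0.5·√(54660) = 116.9 Hz

117 Hz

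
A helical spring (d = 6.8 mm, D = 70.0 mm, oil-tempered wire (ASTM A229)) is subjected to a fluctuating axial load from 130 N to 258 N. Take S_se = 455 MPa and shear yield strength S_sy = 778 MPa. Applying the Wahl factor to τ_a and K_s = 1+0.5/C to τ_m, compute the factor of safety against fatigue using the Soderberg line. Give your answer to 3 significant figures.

C = D/d = 70.0/6.8 = 10.2941; K_W = (4C−1)/(4C−4)+0.615/C = 1.1404; K_s = 1+0.5/C = 1.0486
F_a = (F_max−F_min)/2 = 64 N; F_m = (F_max+F_min)/2 = 194 N
τ_a = K_W·8F_aD/(πd³) = 1.1404 × 36.282 = 41.377 MPa
τ_m = K_s·8F_mD/(πd³) = 1.0486 × 109.98 = 115.32 MPa
Soderberg: 1/n_f = τ_a/S_se + τ_m/S_sy = 41.377/455 + 115.32/778 = 0.09094 + 0.14823 = 0.23917
n_f = 1/0.23917 = 4.181

4.18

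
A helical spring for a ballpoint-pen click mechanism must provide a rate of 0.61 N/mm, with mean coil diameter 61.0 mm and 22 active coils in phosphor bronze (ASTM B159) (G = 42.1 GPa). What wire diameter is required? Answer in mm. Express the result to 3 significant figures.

d = (8D³N_a·k / G)^(1/4) = (8·61.0³·22·0.61 / (42.1×10³))^0.25
  = (578.83)^0.25 = 4.9050 mm

4.90 mm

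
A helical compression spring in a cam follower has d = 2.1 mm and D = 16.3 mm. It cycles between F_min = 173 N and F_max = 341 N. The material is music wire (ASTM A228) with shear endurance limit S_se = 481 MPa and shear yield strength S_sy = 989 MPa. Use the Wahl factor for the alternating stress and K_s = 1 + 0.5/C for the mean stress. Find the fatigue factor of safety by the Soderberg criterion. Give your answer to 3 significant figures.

C = D/d = 16.3/2.1 = 7.7619; K_W = (4C−1)/(4C−4)+0.615/C = 1.1901; K_s = 1+0.5/C = 1.0644
F_a = (F_max−F_min)/2 = 84 N; F_m = (F_max+F_min)/2 = 257 N
τ_a = K_W·8F_aD/(πd³) = 1.1901 × 376.49 = 448.07 MPa
τ_m = K_s·8F_mD/(πd³) = 1.0644 × 1151.9 = 1226.1 MPa
Soderberg: 1/n_f = τ_a/S_se + τ_m/S_sy = 448.07/481 + 1226.1/989 = 0.93155 + 1.23971 = 2.1713
n_f = 1/2.1713 = 0.4606

0.461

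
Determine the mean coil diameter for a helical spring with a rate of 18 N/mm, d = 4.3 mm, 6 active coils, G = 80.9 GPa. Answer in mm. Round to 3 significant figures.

31.8 mm

D = (Gd⁴/(8N_a·k))^(1/3) = (80.9×10³·4.3⁴/(8·6·18))^(1/3)
  = (32011.7)^(1/3) = 31.7519 mm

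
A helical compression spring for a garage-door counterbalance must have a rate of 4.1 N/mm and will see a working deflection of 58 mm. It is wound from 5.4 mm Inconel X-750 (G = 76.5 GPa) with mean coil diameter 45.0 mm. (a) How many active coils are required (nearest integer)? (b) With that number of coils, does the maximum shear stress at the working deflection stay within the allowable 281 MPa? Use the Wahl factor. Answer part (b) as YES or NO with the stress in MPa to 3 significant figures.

(a) 22 coils; (b) YES, τ_max = 201 MPa

N_a = Gd⁴/(8D³k) = (76.5×10³)(5.4⁴)/(8·45.0³·4.1) = 21.76 → N_a = 22
Actual rate k = Gd⁴/(8D³·22) = 4.0559 N/mm
Working load F = kδ = 4.0559·58 = 235.24 N
C = 45.0/5.4 = 8.3333; K_W = (4C−1)/(4C−4)+0.615/C = 1.1761
τ_max = K_W·8FD/(πd³) = 1.1761·171.19 = 201.34 MPa
τ_max ≤ 281 MPa → acceptable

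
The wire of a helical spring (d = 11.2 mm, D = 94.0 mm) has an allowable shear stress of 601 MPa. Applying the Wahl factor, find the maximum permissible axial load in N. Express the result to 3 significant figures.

3000 N

C = D/d = 94.0/11.2 = 8.3929
K_W = (4C−1)/(4C−4) + 0.615/C = 32.571/29.571 + 0.0733 = 1.1747
τ_max = K·8FD/(πd³) → F_max = τ_allow·πd³/(8DK)
F_max = 601·π·11.2³/(8·94.0·1.1747) = 2.6526e+06/883.39 = 3002.8 N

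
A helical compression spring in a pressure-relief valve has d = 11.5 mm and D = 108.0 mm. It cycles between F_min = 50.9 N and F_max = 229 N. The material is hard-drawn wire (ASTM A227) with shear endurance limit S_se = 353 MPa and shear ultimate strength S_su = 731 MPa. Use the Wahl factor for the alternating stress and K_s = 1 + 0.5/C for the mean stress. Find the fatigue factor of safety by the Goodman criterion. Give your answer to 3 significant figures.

11.2

C = D/d = 108.0/11.5 = 9.3913; K_W = (4C−1)/(4C−4)+0.615/C = 1.1549; K_s = 1+0.5/C = 1.0532
F_a = (F_max−F_min)/2 = 89.05 N; F_m = (F_max+F_min)/2 = 139.95 N
τ_a = K_W·8F_aD/(πd³) = 1.1549 × 16.103 = 18.597 MPa
τ_m = K_s·8F_mD/(πd³) = 1.0532 × 25.307 = 26.655 MPa
Goodman: 1/n_f = τ_a/S_se + τ_m/S_su = 18.597/353 + 26.655/731 = 0.05268 + 0.03646 = 0.089145
n_f = 1/0.089145 = 11.22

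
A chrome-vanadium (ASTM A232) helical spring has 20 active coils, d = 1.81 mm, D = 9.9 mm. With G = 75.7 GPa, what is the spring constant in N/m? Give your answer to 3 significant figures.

k = Gd⁴/(8D³N_a) = (75.7×10³ × 1.81⁴) / (8 × 9.9³ × 20)
  = 812475 / 155248 = 5.2334 N/mm = 5233.4 N/m

5230 N/m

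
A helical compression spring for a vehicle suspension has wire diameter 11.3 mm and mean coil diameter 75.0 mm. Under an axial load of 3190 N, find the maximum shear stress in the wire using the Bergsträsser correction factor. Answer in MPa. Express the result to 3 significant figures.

512 MPa

Spring index C = D/d = 75.0/11.3 = 6.6372
K_B = (4C+2)/(4C−3) = 28.549/23.549 = 1.2123
τ₀ = 8FD/(πd³) = 8·3190·75.0/(π·11.3³) = 1.914e+06/4533 = 422.24 MPa
τ_max = K·τ₀ = 1.2123 × 422.24 = 511.89 MPa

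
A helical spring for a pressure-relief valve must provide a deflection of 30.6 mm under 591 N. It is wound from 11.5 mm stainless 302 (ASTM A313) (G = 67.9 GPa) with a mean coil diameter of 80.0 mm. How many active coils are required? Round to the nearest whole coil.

Required rate k = F/δ = 591/30.6 = 19.314 N/mm
N_a = Gd⁴/(8D³k) = (67.9×10³ × 11.5⁴)/(8 × 80.0³ × 19.314)
    = 1.18758e+09 / 7.9109e+07 = 15.01 → 15 coils

15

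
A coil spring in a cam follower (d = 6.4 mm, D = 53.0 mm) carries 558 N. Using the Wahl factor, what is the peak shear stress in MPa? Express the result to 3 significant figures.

Spring index C = D/d = 53.0/6.4 = 8.2812
K_W = (4C−1)/(4C−4) + 0.615/C = 32.125/29.125 + 0.0743 = 1.1773
τ₀ = 8FD/(πd³) = 8·558·53.0/(π·6.4³) = 236592/823.55 = 287.28 MPa
τ_max = K·τ₀ = 1.1773 × 287.28 = 338.21 MPa

338 MPa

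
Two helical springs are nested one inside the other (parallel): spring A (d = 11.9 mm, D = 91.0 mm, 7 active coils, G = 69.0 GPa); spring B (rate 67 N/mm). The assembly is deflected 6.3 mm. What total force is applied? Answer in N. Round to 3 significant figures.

629 N

k_A = Gd⁴/(8D³N_a) = (69.0×10³)(11.9⁴)/(8·91.0³·7) = 32.789 N/mm
Parallel: k_eq = 32.789 + 67 = 99.789 N/mm
F = k_eq·δ = 99.789·6.3 = 628.67 N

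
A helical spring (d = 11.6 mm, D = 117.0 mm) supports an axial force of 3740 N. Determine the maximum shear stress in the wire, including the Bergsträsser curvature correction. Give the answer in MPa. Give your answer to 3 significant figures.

809 MPa

Spring index C = D/d = 117.0/11.6 = 10.0862
K_B = (4C+2)/(4C−3) = 42.345/37.345 = 1.1339
τ₀ = 8FD/(πd³) = 8·3740·117.0/(π·11.6³) = 3.50064e+06/4903.7 = 713.88 MPa
τ_max = K·τ₀ = 1.1339 × 713.88 = 809.46 MPa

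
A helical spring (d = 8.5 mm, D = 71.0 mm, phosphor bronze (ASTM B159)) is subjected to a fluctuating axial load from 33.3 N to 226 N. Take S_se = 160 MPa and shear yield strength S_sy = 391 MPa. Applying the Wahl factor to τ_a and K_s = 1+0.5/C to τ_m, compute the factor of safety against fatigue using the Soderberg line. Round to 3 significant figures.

3.21

C = D/d = 71.0/8.5 = 8.3529; K_W = (4C−1)/(4C−4)+0.615/C = 1.1756; K_s = 1+0.5/C = 1.0599
F_a = (F_max−F_min)/2 = 96.35 N; F_m = (F_max+F_min)/2 = 129.65 N
τ_a = K_W·8F_aD/(πd³) = 1.1756 × 28.366 = 33.347 MPa
τ_m = K_s·8F_mD/(πd³) = 1.0599 × 38.169 = 40.454 MPa
Soderberg: 1/n_f = τ_a/S_se + τ_m/S_sy = 33.347/160 + 40.454/391 = 0.20842 + 0.10346 = 0.31188
n_f = 1/0.31188 = 3.206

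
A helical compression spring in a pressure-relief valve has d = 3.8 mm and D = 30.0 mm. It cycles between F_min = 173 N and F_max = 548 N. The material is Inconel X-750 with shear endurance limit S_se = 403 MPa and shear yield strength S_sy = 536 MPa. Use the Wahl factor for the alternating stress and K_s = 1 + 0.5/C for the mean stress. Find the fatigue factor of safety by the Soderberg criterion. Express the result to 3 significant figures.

0.567

C = D/d = 30.0/3.8 = 7.8947; K_W = (4C−1)/(4C−4)+0.615/C = 1.1867; K_s = 1+0.5/C = 1.0633
F_a = (F_max−F_min)/2 = 187.5 N; F_m = (F_max+F_min)/2 = 360.5 N
τ_a = K_W·8F_aD/(πd³) = 1.1867 × 261.04 = 309.77 MPa
τ_m = K_s·8F_mD/(πd³) = 1.0633 × 501.9 = 533.69 MPa
Soderberg: 1/n_f = τ_a/S_se + τ_m/S_sy = 309.77/403 + 533.69/536 = 0.76867 + 0.99568 = 1.7644
n_f = 1/1.7644 = 0.5668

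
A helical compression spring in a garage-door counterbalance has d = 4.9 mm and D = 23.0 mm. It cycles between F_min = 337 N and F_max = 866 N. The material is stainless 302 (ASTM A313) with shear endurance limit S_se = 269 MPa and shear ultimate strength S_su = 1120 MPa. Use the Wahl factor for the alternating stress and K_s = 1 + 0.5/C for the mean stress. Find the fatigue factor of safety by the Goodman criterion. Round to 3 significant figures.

C = D/d = 23.0/4.9 = 4.6939; K_W = (4C−1)/(4C−4)+0.615/C = 1.3341; K_s = 1+0.5/C = 1.1065
F_a = (F_max−F_min)/2 = 264.5 N; F_m = (F_max+F_min)/2 = 601.5 N
τ_a = K_W·8F_aD/(πd³) = 1.3341 × 131.68 = 175.66 MPa
τ_m = K_s·8F_mD/(πd³) = 1.1065 × 299.44 = 331.34 MPa
Goodman: 1/n_f = τ_a/S_se + τ_m/S_su = 175.66/269 + 331.34/1120 = 0.65302 + 0.29584 = 0.94886
n_f = 1/0.94886 = 1.054

1.05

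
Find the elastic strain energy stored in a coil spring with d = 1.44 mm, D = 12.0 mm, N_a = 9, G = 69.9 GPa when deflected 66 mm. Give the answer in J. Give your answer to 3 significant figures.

k = Gd⁴/(8D³N_a) = (69.9×10³)(1.44⁴)/(8·12.0³·9) = 2.4157 N/mm
U = ½kδ² = 0.5 × 2.4157 × 66² = 5261.5 N·mm = 5.2615 J

5.26 J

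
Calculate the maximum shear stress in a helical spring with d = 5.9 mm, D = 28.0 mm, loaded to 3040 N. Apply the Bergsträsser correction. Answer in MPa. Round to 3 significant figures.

Spring index C = D/d = 28.0/5.9 = 4.7458
K_B = (4C+2)/(4C−3) = 20.983/15.983 = 1.3128
τ₀ = 8FD/(πd³) = 8·3040·28.0/(π·5.9³) = 680960/645.22 = 1055.4 MPa
τ_max = K·τ₀ = 1.3128 × 1055.4 = 1385.6 MPa

1390 MPa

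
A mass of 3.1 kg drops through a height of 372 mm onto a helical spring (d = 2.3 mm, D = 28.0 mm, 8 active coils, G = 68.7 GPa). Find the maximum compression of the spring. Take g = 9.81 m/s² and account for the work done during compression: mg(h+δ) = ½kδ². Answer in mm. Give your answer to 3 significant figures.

153 mm

k = Gd⁴/(8D³N_a) = (68.7×10³)(2.3⁴)/(8·28.0³·8) = 1.3684 N/mm
W = mg = 3.1 × 9.81 = 30.411 N
½kδ² − Wδ − Wh = 0 → δ = (W + √(W² + 2kWh))/k
δ = (30.411 + √(924.83 + 30961.2))/1.3684 = (30.411 + 178.57)/1.3684 = 152.72 mm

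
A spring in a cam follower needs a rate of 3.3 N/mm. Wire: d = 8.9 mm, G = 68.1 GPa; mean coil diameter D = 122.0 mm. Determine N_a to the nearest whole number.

N_a = Gd⁴/(8D³k) = (68.1×10³ × 8.9⁴)/(8 × 122.0³ × 3.3)
    = 4.27275e+08 / 4.79384e+07 = 8.913 → 9 coils

9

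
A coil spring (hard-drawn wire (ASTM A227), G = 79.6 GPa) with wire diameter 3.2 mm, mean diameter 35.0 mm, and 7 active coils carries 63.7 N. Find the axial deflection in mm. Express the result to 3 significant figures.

18.3 mm

k = Gd⁴/(8D³N_a) = (79.6×10³)(3.2⁴)/(8·35.0³·7) = 3.4763 N/mm
δ = F/k = 63.7 / 3.4763 = 18.324 mm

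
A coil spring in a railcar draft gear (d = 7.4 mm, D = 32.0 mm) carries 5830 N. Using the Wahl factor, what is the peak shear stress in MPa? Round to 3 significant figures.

1600 MPa

Spring index C = D/d = 32.0/7.4 = 4.3243
K_W = (4C−1)/(4C−4) + 0.615/C = 16.297/13.297 + 0.1422 = 1.3678
τ₀ = 8FD/(πd³) = 8·5830·32.0/(π·7.4³) = 1.49248e+06/1273 = 1172.4 MPa
τ_max = K·τ₀ = 1.3678 × 1172.4 = 1603.6 MPa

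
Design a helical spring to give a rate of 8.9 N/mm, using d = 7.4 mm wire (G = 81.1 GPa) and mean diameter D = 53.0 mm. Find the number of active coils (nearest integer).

23

N_a = Gd⁴/(8D³k) = (81.1×10³ × 7.4⁴)/(8 × 53.0³ × 8.9)
    = 2.43191e+08 / 1.06e+07 = 22.94 → 23 coils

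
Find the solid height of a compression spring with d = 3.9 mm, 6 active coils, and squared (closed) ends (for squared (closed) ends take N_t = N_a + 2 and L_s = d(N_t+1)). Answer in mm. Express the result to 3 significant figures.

squared (closed) ends: N_t = N_a + 2 = 6 + 2 = 8
L_s = d·(N_t+1) = 3.9 × 9 = 35.1 mm

35.1 mm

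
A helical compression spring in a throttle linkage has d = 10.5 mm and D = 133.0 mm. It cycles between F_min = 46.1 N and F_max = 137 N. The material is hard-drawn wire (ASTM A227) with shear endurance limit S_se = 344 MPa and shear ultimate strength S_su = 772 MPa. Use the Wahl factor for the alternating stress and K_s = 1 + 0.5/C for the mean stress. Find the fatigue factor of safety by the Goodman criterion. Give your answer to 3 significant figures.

12.6

C = D/d = 133.0/10.5 = 12.6667; K_W = (4C−1)/(4C−4)+0.615/C = 1.1128; K_s = 1+0.5/C = 1.0395
F_a = (F_max−F_min)/2 = 45.45 N; F_m = (F_max+F_min)/2 = 91.55 N
τ_a = K_W·8F_aD/(πd³) = 1.1128 × 13.297 = 14.798 MPa
τ_m = K_s·8F_mD/(πd³) = 1.0395 × 26.784 = 27.842 MPa
Goodman: 1/n_f = τ_a/S_se + τ_m/S_su = 14.798/344 + 27.842/772 = 0.04302 + 0.03606 = 0.079081
n_f = 1/0.079081 = 12.65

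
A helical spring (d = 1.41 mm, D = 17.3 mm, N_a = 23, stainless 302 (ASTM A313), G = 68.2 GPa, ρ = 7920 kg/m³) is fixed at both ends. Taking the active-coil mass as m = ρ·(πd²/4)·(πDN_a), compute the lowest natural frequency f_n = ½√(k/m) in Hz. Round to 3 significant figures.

67.6 Hz

k = Gd⁴/(8D³N_a) = (68.2×10³)(1.41⁴)/(8·17.3³·23) = 0.28295 N/mm = 282.95 N/m
Wire length L = πDN_a = π·17.3·23 = 1250 mm
m = ρ·(πd²/4)·L = 7920 × 1.5615×10⁻⁶ m² × 1.25 m = 0.015459 kg
f_n = ½√(k/m) = 0.5·√(282.95/0.015459) = 0.5·√(18303) = 67.645 Hz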